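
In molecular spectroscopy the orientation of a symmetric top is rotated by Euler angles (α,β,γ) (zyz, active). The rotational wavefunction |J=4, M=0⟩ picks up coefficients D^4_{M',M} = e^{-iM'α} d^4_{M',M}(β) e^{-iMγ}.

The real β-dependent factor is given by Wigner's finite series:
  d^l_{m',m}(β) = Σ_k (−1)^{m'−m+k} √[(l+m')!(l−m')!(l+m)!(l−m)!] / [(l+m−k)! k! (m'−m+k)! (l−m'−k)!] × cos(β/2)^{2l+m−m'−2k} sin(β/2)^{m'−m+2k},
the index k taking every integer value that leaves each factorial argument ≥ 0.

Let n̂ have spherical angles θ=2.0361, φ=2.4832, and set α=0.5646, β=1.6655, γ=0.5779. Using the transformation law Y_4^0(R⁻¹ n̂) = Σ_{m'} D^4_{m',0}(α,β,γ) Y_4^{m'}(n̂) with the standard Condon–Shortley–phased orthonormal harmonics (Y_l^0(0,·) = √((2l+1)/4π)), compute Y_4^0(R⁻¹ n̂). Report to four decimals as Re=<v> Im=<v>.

Need the full column D^4_{m',0} for m'=−4..4 at α=0.5646, β=1.6655, γ=0.5779.
cos(β/2)=0.672844, sin(β/2)=0.739784
d^4_{-4,0}: single k=4 term ⇒ +0.513603;  D = -0.325977+0.396896i
d^4_{-3,0}: k∈[3..4] ⇒ +0.660619 -0.798607 = -0.137988;  D = +0.016930-0.136945i
d^4_{-2,0}: k∈[2..4] ⇒ +0.481745 -1.552988 +0.704014 = -0.367229;  D = -0.156947-0.332001i
d^4_{-1,0}: k∈[1..4] ⇒ +0.206548 -1.498144 +1.811070 -0.364893 = +0.154581;  D = +0.130590+0.082713i
d^4_{0,0}: k∈[0..4] ⇒ +0.042006 -0.812487 +2.209941 -1.187353 +0.089710 = +0.341817;  D = +0.341817+0.000000i
d^4_{1,0}: k∈[0..3] ⇒ -0.206548 +1.498144 -1.811070 +0.364893 = -0.154581;  D = -0.130590+0.082713i
d^4_{2,0}: k∈[0..2] ⇒ +0.481745 -1.552988 +0.704014 = -0.367229;  D = -0.156947+0.332001i
d^4_{3,0}: k∈[0..1] ⇒ -0.660619 +0.798607 = +0.137988;  D = -0.016930-0.136945i
d^4_{4,0}: single k=0 term ⇒ +0.513603;  D = -0.325977-0.396896i
Y_4^{m'}(θ=2.0361,φ=2.4832) and Σ D·Y over m':
  (-0.3260+0.3969i)·(-0.2466+0.1373i)  (+0.0169-0.1369i)·(-0.1577+0.3685i)  (-0.1569-0.3320i)·(+0.0275+0.1058i)  (+0.1306+0.0827i)·(-0.2387-0.1846i)  (+0.3418+0.0000i)·(-0.1715+0.0000i)  (-0.1306+0.0827i)·(+0.2387-0.1846i)  (-0.1569+0.3320i)·(+0.0275-0.1058i)  (-0.0169-0.1369i)·(+0.1577+0.3685i)  (-0.3260-0.3969i)·(-0.2466-0.1373i)
Y_4^0(R⁻¹ n̂) = +0.118625+0.000000i

Re=0.1186 Im=0.0000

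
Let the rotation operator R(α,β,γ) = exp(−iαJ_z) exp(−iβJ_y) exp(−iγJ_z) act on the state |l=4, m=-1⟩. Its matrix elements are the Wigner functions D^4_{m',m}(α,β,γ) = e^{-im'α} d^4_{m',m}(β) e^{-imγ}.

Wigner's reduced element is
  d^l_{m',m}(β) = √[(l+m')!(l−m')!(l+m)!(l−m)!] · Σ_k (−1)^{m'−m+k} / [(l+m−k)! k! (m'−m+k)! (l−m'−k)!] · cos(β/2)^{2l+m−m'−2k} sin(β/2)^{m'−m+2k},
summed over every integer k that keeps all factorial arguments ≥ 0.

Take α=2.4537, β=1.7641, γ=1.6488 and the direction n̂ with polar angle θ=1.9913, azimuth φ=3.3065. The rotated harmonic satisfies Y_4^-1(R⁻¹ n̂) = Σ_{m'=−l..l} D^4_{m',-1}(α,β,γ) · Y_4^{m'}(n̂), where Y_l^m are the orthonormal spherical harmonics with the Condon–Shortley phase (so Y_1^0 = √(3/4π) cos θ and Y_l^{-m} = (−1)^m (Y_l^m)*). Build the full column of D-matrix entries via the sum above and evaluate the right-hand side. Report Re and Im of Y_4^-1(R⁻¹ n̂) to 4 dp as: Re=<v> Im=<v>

Need the full column D^4_{m',-1} for m'=−4..4 at α=2.4537, β=1.7641, γ=1.6488.
cos(β/2)=0.635570, sin(β/2)=0.772043
d^4_{-4,-1}: single k=3 term ⇒ +0.357137;  D = +0.161114-0.318731i
d^4_{-3,-1}: k∈[2..3] ⇒ +0.311841 -0.766900 = -0.455059;  D = +0.416455-0.183425i
d^4_{-2,-1}: k∈[1..3] ⇒ +0.137221 -1.012390 +0.995895 = +0.120726;  D = +0.116255+0.032552i
d^4_{-1,-1}: k∈[0..3] ⇒ +0.026626 -0.589324 +1.739166 -0.855415 = +0.321053;  D = -0.183892-0.263171i
d^4_{0,-1}: k∈[0..3] ⇒ -0.144644 +1.280583 -1.889577 +0.464697 = -0.288940;  D = +0.022516-0.288062i
d^4_{1,-1}: k∈[0..3] ⇒ +0.392883 -1.739166 +1.283122 -0.126222 = -0.189383;  D = -0.131277+0.136500i
d^4_{2,-1}: k∈[0..2] ⇒ -0.674926 +1.493842 -0.440851 = +0.378065;  D = -0.375480+0.044135i
d^4_{3,-1}: k∈[0..1] ⇒ +0.766900 -0.678965 = +0.087936;  D = +0.073991+0.047518i
d^4_{4,-1}: single k=0 term ⇒ -0.526978;  D = +0.161772+0.501533i
Y_4^{m'}(θ=1.9913,φ=3.3065) and Σ D·Y over m':
  (+0.1611-0.3187i)·(+0.2429-0.1883i)  (+0.4165-0.1834i)·(+0.3421-0.1846i)  (+0.1163+0.0326i)·(+0.0439-0.0150i)  (-0.1839-0.2632i)·(-0.3189+0.0531i)  (+0.0225-0.2881i)·(-0.1087+0.0000i)  (-0.1313+0.1365i)·(+0.3189+0.0531i)  (-0.3755+0.0441i)·(+0.0439+0.0150i)  (+0.0740+0.0475i)·(-0.3421-0.1846i)  (+0.1618+0.5015i)·(+0.2429+0.1883i)
Y_4^-1(R⁻¹ n̂) = +0.025497+0.012993i

Re=0.0255 Im=0.0130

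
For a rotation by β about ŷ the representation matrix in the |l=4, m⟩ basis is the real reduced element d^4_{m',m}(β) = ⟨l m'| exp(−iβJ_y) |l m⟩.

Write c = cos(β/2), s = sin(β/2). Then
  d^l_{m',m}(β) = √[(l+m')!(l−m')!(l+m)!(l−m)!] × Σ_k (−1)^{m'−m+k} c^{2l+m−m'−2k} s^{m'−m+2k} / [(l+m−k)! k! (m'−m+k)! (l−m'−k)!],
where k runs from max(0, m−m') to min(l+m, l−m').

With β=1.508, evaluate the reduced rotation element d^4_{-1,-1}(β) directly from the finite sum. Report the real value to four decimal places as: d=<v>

d=0.3384

d^4_{-1,-1}(β=1.508) via Wigner's sum:
Half-angle: c=0.728956, s=0.684560. N=√(6·120·6·120)=720.000000
Admissible k: 0..3 (factorial args all ≥0)
  k=0: (−1)^0·720.0000/(720)·0.7290^8·0.6846^0 = +0.079728
  k=1: (−1)^1·720.0000/(48)·0.7290^6·0.6846^2 = -1.054688
  k=2: (−1)^2·720.0000/(24)·0.7290^4·0.6846^4 = +1.860261
  k=3: (−1)^3·720.0000/(72)·0.7290^2·0.6846^6 = -0.546855
d^4_{-1,-1}(1.508) = +0.079728 -1.054688 +1.860261 -0.546855 = +0.338446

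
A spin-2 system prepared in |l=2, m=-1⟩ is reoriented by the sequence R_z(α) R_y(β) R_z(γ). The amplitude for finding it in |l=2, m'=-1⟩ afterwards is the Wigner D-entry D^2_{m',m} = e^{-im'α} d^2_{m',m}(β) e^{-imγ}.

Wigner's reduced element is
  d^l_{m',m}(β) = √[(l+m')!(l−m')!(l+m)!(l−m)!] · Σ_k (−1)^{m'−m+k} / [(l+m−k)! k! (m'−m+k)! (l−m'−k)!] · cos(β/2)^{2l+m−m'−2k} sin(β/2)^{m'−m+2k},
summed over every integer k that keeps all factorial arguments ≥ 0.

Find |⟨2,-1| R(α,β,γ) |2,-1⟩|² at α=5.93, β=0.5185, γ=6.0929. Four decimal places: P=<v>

D^2_{-1,-1}(5.93,0.5185,6.0929) = e^{-i·-1·5.93}·d^2_{-1,-1}(0.5185)·e^{-i·-1·6.0929}. Compute d first:
Half-angle: c=0.966583, s=0.256356. N=√(1·6·1·6)=6.000000
k: max(0,(-1)−(-1))=0 … min(2+(-1),2−(-1))=1
  k=0: (−1)^0·6.0000/(6)·0.9666^4·0.2564^0 = +0.872882
  k=1: (−1)^1·6.0000/(2)·0.9666^2·0.2564^2 = -0.184198
d^2_{-1,-1}(0.5185) = +0.872882 -0.184198 = +0.688684
|D^2_{-1,-1}|² = |d^2_{-1,-1}(β)|² = (+0.688684)² = 0.474286 (the z-rotation phases have unit modulus)

P=0.4743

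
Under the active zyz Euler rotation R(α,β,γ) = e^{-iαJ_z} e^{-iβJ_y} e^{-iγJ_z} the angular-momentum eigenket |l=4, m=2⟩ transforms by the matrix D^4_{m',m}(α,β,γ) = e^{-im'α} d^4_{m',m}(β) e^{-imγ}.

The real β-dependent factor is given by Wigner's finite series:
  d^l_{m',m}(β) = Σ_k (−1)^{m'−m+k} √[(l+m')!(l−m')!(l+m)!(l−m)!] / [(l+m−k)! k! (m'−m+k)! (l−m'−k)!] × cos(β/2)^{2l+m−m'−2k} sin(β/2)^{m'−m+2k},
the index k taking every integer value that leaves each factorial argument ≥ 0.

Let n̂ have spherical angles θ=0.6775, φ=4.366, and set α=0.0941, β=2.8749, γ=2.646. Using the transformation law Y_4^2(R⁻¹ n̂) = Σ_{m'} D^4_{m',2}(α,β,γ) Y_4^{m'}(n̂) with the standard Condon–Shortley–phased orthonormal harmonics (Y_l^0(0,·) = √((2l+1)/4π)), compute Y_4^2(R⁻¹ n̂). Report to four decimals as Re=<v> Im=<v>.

Re=-0.1557 Im=-0.3735

Need the full column D^4_{m',2} for m'=−4..4 at α=0.0941, β=2.8749, γ=2.646.
cos(β/2)=0.132952, sin(β/2)=0.991123
d^4_{-4,2}: single k=6 term ⇒ +0.088660;  D = +0.017893+0.086836i
d^4_{-3,2}: k∈[5..6] ⇒ +0.025229 -0.467357 = -0.442128;  D = -0.129521-0.422731i
d^4_{-2,2}: k∈[4..6] ⇒ +0.004522 -0.201063 +0.931148 = +0.734608;  D = +0.280248+0.679051i
d^4_{-1,2}: k∈[3..5] ⇒ +0.000572 -0.047679 +0.529933 = +0.482826;  D = +0.225316+0.427029i
d^4_{0,2}: k∈[2..4] ⇒ +0.000051 -0.007627 +0.158954 = +0.151378;  D = +0.082910+0.126655i
d^4_{1,2}: k∈[1..3] ⇒ +0.000003 -0.000858 +0.031786 = +0.030931;  D = +0.019297+0.024173i
d^4_{2,2}: k∈[0..2] ⇒ +0.000000 -0.000065 +0.004522 = +0.004457;  D = +0.003096+0.003207i
d^4_{3,2}: k∈[0..1] ⇒ -0.000003 +0.000454 = +0.000451;  D = +0.000343+0.000294i
d^4_{4,2}: single k=0 term ⇒ +0.000029;  D = +0.000023+0.000017i
Y_4^{m'}(θ=0.6775,φ=4.366) and Σ D·Y over m':
  (+0.0179+0.0868i)·(+0.0126+0.0672i)  (-0.1295-0.4227i)·(+0.2071-0.1218i)  (+0.2802+0.6791i)·(-0.3287-0.2728i)  (+0.2253+0.4270i)·(-0.0980+0.2715i)  (+0.0829+0.1267i)·(-0.2447+0.0000i)  (+0.0193+0.0242i)·(+0.0980+0.2715i)  (+0.0031+0.0032i)·(-0.3287+0.2728i)  (+0.0003+0.0003i)·(-0.2071-0.1218i)  (+0.0000+0.0000i)·(+0.0126-0.0672i)
Y_4^2(R⁻¹ n̂) = -0.155697-0.373465i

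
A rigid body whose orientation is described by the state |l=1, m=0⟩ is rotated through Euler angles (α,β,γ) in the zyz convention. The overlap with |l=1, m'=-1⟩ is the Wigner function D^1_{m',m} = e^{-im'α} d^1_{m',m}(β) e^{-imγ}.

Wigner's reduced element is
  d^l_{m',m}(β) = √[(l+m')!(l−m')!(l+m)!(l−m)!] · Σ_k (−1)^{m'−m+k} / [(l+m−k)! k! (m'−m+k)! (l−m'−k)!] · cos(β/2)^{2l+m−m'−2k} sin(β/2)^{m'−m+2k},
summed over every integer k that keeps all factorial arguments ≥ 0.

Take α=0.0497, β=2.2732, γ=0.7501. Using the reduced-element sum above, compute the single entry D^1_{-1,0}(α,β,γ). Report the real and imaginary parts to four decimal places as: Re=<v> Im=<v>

Re=0.5391 Im=0.0268

D^1_{-1,0}(0.0497,2.2732,0.7501) = e^{-i·-1·0.0497}·d^1_{-1,0}(2.2732)·e^{-i·0·0.7501}. Compute d first:
c=cos(2.2732/2)=0.420681, s=sin(2.2732/2)=0.907208; N=√[1·2·1·1]=1.414214
k: max(0,(0)−(-1))=1 … min(1+(0),1−(-1))=1
  k=1: (−1)^0·1.4142/(1)·0.4207^1·0.9072^1 = +0.539729
d^1_{-1,0}(2.2732) = +0.539729
Phases: e^{-i·(-1)·0.0497}=+0.998765+0.049680i, e^{-i·(0)·0.7501}=+1.000000+0.000000i ⇒ D=+0.539062+0.026813i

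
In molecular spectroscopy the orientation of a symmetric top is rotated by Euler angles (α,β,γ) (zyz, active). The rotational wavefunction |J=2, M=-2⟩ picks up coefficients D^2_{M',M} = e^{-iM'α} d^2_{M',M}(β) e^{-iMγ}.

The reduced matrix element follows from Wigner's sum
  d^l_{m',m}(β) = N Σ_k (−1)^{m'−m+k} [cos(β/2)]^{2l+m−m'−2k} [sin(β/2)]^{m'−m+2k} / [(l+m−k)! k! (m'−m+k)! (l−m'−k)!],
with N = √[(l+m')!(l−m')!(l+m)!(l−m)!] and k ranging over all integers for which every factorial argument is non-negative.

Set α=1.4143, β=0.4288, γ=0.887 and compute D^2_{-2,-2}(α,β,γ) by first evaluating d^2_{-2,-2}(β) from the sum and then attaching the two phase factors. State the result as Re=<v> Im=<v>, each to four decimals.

Re=-0.0999 Im=-0.9060

First d^2_{-2,-2}(β=0.4288), then the phase factors e^{-i(-2)α} and e^{-i(-2)γ}:
With c≡cos(β/2)=0.977104 and s≡sin(β/2)=0.212761, N=[1·24·1·24]^{1/2}=24.000000
Admissible k: 0..0 (factorial args all ≥0)
  k=0: (−1)^0·24.0000/(24)·0.9771^4·0.2128^0 = +0.911514
d^2_{-2,-2}(0.4288) = +0.911514
D = (-0.951416+0.307907i)·(+0.911514)·(-0.201808+0.979425i) = -0.099873-0.906026i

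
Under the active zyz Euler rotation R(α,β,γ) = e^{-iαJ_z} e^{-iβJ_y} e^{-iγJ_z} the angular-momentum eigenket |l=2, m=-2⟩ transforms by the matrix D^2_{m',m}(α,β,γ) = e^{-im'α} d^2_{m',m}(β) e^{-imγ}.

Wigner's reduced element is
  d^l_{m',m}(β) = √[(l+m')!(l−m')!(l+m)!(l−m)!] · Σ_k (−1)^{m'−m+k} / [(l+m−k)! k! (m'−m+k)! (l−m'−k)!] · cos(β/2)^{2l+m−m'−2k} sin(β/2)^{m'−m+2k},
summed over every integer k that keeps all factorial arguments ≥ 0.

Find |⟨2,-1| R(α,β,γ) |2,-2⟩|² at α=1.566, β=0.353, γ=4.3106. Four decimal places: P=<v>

P=0.1123

First d^2_{-1,-2}(β=0.353), then the phase factors e^{-i(-1)α} and e^{-i(-2)γ}:
Half-angle: c=0.984464, s=0.175585. N=√(1·6·1·24)=12.000000
k: max(0,(-2)−(-1))=0 … min(2+(-2),2−(-1))=0
  k=0: (−1)^1·12.0000/(6)·0.9845^3·0.1756^1 = -0.335056
d^2_{-1,-2}(0.353) = -0.335056
|D^2_{-1,-2}|² = |d^2_{-1,-2}(β)|² = (-0.335056)² = 0.112263 (the z-rotation phases have unit modulus)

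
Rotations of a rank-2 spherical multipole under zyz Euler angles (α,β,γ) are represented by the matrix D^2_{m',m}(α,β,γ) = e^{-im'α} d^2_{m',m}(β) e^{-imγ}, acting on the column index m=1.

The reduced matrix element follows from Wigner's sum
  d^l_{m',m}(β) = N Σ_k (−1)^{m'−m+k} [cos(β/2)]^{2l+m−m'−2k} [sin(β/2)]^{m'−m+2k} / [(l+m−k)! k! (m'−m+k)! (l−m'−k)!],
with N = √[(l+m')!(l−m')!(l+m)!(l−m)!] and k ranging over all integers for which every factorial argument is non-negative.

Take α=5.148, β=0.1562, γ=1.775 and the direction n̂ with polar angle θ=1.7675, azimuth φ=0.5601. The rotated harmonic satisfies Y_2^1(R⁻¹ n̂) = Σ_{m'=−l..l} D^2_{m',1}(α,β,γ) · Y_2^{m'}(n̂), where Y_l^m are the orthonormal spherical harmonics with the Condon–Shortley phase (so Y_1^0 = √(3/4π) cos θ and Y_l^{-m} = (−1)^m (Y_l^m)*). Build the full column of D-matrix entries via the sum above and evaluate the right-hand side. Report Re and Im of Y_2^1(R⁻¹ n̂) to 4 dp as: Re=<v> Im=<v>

Need the full column D^2_{m',1} for m'=−2..2 at α=5.148, β=0.1562, γ=1.775.
cos(β/2)=0.996952, sin(β/2)=0.078021
d^2_{-2,1}: single k=3 term ⇒ +0.000947;  D = -0.000586+0.000744i
d^2_{-1,1}: k∈[2..3] ⇒ +0.018150 -0.000037 = +0.018113;  D = -0.017631-0.004154i
d^2_{0,1}: k∈[1..2] ⇒ +0.189368 -0.001160 = +0.188209;  D = -0.038166-0.184298i
d^2_{1,1}: k∈[0..1] ⇒ +0.987863 -0.018150 = +0.969712;  D = +0.777909-0.578964i
d^2_{2,1}: single k=0 term ⇒ -0.154619;  D = -0.136032-0.073499i
Y_2^{m'}(θ=1.7675,φ=0.5601) and Σ D·Y over m':
  (-0.0006+0.0007i)·(+0.1618-0.3344i)  (-0.0176-0.0042i)·(-0.1254+0.0787i)  (-0.0382-0.1843i)·(-0.2793+0.0000i)  (+0.7779-0.5790i)·(+0.1254+0.0787i)  (-0.1360-0.0735i)·(+0.1618+0.3344i)
Y_2^1(R⁻¹ n̂) = +0.159054-0.017904i

Re=0.1591 Im=-0.0179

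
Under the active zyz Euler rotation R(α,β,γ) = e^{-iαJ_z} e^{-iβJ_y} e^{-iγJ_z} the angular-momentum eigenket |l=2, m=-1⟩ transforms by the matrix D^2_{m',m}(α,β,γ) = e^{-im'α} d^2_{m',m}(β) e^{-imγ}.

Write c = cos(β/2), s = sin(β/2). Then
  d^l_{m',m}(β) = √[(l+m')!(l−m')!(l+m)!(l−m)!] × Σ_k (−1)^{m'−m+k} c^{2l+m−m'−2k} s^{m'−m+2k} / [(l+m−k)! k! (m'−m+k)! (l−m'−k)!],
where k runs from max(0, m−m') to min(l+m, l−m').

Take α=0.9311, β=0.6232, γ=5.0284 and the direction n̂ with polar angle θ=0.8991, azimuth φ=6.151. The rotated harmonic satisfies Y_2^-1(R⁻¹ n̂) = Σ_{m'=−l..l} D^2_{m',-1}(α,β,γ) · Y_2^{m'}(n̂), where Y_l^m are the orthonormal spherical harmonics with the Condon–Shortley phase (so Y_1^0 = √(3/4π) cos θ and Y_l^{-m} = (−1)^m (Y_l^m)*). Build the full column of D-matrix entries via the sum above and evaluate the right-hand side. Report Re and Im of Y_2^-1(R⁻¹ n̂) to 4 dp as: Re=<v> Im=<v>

Need the full column D^2_{m',-1} for m'=−2..2 at α=0.9311, β=0.6232, γ=5.0284.
cos(β/2)=0.951844, sin(β/2)=0.306582
d^2_{-2,-1}: single k=1 term ⇒ +0.528779;  D = +0.434194+0.301799i
d^2_{-1,-1}: k∈[0..1] ⇒ +0.820850 -0.255474 = +0.565376;  D = +0.536016-0.179825i
d^2_{0,-1}: k∈[0..1] ⇒ -0.647620 +0.067186 = -0.580433;  D = -0.180386+0.551692i
d^2_{1,-1}: k∈[0..1] ⇒ +0.255474 -0.008835 = +0.246639;  D = -0.142318-0.201436i
d^2_{2,-1}: single k=0 term ⇒ -0.054857;  D = +0.054841+0.001350i
Y_2^{m'}(θ=0.8991,φ=6.151) and Σ D·Y over m':
  (+0.4342+0.3018i)·(+0.2285+0.0618i)  (+0.5360-0.1798i)·(+0.3730+0.0496i)  (-0.1804+0.5517i)·(+0.0510+0.0000i)  (-0.1423-0.2014i)·(-0.3730+0.0496i)  (+0.0548+0.0013i)·(+0.2285-0.0618i)
Y_2^-1(R⁻¹ n̂) = +0.355896+0.148464i

Re=0.3559 Im=0.1485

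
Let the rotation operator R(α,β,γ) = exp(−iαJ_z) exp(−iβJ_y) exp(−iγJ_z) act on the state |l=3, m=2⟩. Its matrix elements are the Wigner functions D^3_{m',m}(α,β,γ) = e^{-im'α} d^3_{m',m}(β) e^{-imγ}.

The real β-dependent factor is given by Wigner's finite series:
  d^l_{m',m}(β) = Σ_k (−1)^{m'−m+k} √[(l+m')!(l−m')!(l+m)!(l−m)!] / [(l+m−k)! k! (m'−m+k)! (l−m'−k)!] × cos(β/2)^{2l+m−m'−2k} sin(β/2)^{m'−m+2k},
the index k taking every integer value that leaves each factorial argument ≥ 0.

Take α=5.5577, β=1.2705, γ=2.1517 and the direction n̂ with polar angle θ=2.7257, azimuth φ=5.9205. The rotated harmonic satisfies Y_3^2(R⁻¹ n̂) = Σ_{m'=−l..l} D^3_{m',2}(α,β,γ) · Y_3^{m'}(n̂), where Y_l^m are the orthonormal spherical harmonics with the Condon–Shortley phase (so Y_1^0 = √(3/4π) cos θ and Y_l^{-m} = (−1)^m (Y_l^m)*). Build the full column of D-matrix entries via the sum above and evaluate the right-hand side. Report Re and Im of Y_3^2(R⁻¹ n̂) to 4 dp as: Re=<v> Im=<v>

Re=-0.0588 Im=0.0701

Need the full column D^3_{m',2} for m'=−3..3 at α=5.5577, β=1.2705, γ=2.1517.
cos(β/2)=0.804923, sin(β/2)=0.593379
d^3_{-3,2}: single k=5 term ⇒ +0.145041;  D = +0.142245-0.028342i
d^3_{-2,2}: k∈[4..5] ⇒ +0.401612 -0.043651 = +0.357962;  D = +0.309066+0.180595i
d^3_{-1,2}: k∈[3..4] ⇒ +0.689112 -0.187247 = +0.501865;  D = +0.156200+0.476938i
d^3_{0,2}: k∈[2..3] ⇒ +0.809548 -0.439944 = +0.369604;  D = -0.146985+0.339120i
d^3_{1,2}: k∈[1..2] ⇒ +0.634023 -0.689112 = -0.055089;  D = +0.049928-0.023281i
d^3_{2,2}: k∈[0..1] ⇒ +0.271974 -0.739013 = -0.467039;  D = +0.447649+0.133176i
d^3_{3,2}: single k=0 term ⇒ -0.491112;  D = +0.259267+0.417099i
Y_3^{m'}(θ=2.7257,φ=5.9205) and Σ D·Y over m':
  (+0.1422-0.0283i)·(+0.0128+0.0244i)  (+0.3091+0.1806i)·(-0.1142-0.1012i)  (+0.1562+0.4769i)·(+0.3887+0.1475i)  (-0.1470+0.3391i)·(-0.4041+0.0000i)  (+0.0499-0.0233i)·(-0.3887+0.1475i)  (+0.4476+0.1332i)·(-0.1142+0.1012i)  (+0.2593+0.4171i)·(-0.0128+0.0244i)
Y_3^2(R⁻¹ n̂) = -0.058769+0.070068i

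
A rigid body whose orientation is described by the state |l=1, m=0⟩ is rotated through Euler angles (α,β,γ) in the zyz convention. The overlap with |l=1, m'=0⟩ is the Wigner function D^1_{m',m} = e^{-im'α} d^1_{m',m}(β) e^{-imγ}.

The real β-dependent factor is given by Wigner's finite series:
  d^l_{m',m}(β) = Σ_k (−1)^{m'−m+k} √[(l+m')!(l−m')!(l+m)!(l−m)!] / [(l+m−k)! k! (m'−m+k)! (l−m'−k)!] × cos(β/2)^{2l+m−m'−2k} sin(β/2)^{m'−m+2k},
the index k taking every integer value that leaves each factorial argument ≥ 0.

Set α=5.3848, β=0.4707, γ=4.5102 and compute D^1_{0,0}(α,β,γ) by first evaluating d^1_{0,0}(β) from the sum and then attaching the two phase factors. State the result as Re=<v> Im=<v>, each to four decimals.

Re=0.8913 Im=0.0000

Split into d^1_{0,0}(β=0.4707) × two z-phases.
Half-angle: c=0.972433, s=0.233183. N=√(1·1·1·1)=1.000000
Admissible k: 0..1 (factorial args all ≥0)
  k=0: (−1)^0·1.0000/(1)·0.9724^2·0.2332^0 = +0.945626
  k=1: (−1)^1·1.0000/(1)·0.9724^0·0.2332^2 = -0.054374
d^1_{0,0}(0.4707) = +0.945626 -0.054374 = +0.891251
D = (+1.000000+0.000000i)·(+0.891251)·(+1.000000+0.000000i) = +0.891251+0.000000i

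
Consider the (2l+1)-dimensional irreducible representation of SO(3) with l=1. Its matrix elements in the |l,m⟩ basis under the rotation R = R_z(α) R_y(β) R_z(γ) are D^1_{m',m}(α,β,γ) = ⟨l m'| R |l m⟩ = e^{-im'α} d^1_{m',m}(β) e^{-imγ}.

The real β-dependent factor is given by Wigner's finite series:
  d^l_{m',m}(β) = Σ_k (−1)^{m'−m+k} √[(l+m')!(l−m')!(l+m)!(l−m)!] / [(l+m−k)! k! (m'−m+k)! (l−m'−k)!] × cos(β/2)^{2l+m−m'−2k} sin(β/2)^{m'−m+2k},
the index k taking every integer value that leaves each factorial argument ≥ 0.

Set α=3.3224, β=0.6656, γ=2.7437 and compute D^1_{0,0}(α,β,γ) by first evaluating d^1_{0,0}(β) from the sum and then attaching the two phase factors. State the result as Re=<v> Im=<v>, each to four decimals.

Re=0.7865 Im=0.0000

Split into d^1_{0,0}(β=0.6656) × two z-phases.
Half-angle: c=0.945131, s=0.326691. N=√(1·1·1·1)=1.000000
k: max(0,(0)−(0))=0 … min(1+(0),1−(0))=1
  k=0: (−1)^0·1.0000/(1)·0.9451^2·0.3267^0 = +0.893273
  k=1: (−1)^1·1.0000/(1)·0.9451^0·0.3267^2 = -0.106727
d^1_{0,0}(0.6656) = +0.893273 -0.106727 = +0.786546
D = (+1.000000+0.000000i)·(+0.786546)·(+1.000000+0.000000i) = +0.786546+0.000000i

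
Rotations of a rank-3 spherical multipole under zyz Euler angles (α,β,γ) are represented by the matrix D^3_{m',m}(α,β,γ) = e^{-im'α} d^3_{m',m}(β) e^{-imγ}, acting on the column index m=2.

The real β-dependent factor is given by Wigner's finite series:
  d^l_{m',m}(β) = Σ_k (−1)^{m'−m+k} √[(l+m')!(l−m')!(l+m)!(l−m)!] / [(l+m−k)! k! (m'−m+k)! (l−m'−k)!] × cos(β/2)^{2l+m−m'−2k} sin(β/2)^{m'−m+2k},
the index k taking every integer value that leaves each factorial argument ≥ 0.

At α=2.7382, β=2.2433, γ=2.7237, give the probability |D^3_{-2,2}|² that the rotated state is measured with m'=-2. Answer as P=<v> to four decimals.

D^3_{-2,2}(2.7382,2.2433,2.7237) = e^{-i·-2·2.7382}·d^3_{-2,2}(2.2433)·e^{-i·2·2.7237}. Compute d first:
Half-angle: c=0.434197, s=0.900818. N=√(1·120·120·1)=120.000000
k∈{4,5} keeps every argument non-negative
  k=4: (−1)^0·120.0000/(24)·0.4342^2·0.9008^4 = +0.620714
  k=5: (−1)^1·120.0000/(120)·0.4342^0·0.9008^6 = -0.534346
d^3_{-2,2}(2.2433) = +0.620714 -0.534346 = +0.086368
|D^3_{-2,2}|² = |d^3_{-2,2}(β)|² = (+0.086368)² = 0.007459 (the z-rotation phases have unit modulus)

P=0.0075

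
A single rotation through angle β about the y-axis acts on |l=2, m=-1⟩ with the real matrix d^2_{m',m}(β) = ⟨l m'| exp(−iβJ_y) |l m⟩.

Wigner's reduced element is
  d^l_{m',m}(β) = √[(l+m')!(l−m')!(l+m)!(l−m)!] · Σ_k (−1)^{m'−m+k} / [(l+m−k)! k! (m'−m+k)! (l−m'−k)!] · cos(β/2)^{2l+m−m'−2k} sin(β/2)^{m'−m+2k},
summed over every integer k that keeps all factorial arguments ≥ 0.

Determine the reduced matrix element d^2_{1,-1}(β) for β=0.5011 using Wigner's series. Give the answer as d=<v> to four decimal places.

d=0.1693

d^2_{1,-1}(β=0.5011) via Wigner's sum:
Half-angle: c=0.968776, s=0.247937. N=√(6·1·1·6)=6.000000
The bounds max(0,m−m')=0 and min(l+m,l−m')=1 give 2 terms
  k=0: (−1)^2·6.0000/(2)·0.9688^2·0.2479^2 = +0.173081
  k=1: (−1)^3·6.0000/(6)·0.9688^0·0.2479^4 = -0.003779
d^2_{1,-1}(0.5011) = +0.173081 -0.003779 = +0.169302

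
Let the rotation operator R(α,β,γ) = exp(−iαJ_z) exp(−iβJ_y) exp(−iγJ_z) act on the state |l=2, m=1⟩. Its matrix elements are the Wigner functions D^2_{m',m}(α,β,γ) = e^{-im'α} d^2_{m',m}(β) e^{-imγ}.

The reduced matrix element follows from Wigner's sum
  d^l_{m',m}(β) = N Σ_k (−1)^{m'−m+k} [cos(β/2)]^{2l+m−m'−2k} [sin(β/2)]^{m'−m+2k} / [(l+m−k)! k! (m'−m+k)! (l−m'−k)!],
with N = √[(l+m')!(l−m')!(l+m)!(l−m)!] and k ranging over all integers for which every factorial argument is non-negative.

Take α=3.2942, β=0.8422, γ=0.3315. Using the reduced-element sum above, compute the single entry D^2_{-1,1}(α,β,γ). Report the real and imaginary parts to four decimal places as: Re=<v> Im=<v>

First d^2_{-1,1}(β=0.8422), then the phase factors e^{-i(-1)α} and e^{-i(1)γ}:
c=cos(0.8422/2)=0.912640, s=sin(0.8422/2)=0.408765; N=√[1·6·6·1]=6.000000
k: max(0,(1)−(-1))=2 … min(2+(1),2−(-1))=3
  k=2: (−1)^0·6.0000/(2)·0.9126^2·0.4088^2 = +0.417510
  k=3: (−1)^1·6.0000/(6)·0.9126^0·0.4088^4 = -0.027919
d^2_{-1,1}(0.8422) = +0.417510 -0.027919 = +0.389591
Phases: e^{-i·(-1)·3.2942}=-0.988378-0.152016i, e^{-i·(1)·0.3315}=+0.945555-0.325462i ⇒ D=-0.383374+0.069324i

Re=-0.3834 Im=0.0693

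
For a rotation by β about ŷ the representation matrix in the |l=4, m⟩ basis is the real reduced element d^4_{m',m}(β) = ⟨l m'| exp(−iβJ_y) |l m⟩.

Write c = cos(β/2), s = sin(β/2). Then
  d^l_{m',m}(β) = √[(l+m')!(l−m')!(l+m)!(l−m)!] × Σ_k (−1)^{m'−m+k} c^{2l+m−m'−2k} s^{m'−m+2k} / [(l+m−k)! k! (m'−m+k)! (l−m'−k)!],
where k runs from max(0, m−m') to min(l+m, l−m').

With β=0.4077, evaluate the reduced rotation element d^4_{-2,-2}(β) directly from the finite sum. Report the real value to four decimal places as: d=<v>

d=0.4353

d^4_{-2,-2}(β=0.4077) via Wigner's sum:
c=cos(0.4077/2)=0.979294, s=sin(0.4077/2)=0.202441; N=√[2·720·2·720]=1440.000000
k: max(0,(-2)−(-2))=0 … min(4+(-2),4−(-2))=2
  k=0: (−1)^0·1440.0000/(1440)·0.9793^8·0.2024^0 = +0.845875
  k=1: (−1)^1·1440.0000/(120)·0.9793^6·0.2024^2 = -0.433769
  k=2: (−1)^2·1440.0000/(96)·0.9793^4·0.2024^4 = +0.023171
d^4_{-2,-2}(0.4077) = +0.845875 -0.433769 +0.023171 = +0.435277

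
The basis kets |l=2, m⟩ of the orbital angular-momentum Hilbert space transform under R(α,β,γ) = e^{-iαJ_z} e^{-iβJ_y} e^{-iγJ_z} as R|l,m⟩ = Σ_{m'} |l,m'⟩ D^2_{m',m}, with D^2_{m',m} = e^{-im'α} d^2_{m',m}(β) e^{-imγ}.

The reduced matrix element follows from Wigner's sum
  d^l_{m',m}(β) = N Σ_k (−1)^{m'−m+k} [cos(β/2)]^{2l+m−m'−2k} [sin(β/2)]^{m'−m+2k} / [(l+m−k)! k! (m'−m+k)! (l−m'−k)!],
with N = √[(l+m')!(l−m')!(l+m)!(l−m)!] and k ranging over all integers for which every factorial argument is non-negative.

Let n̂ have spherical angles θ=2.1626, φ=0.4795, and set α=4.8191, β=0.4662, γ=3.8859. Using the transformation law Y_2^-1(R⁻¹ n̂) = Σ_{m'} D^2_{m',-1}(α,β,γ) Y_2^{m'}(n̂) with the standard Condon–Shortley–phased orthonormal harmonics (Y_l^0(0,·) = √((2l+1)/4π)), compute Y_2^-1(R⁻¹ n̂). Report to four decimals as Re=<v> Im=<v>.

Re=0.2496 Im=-0.2849

Need the full column D^2_{m',-1} for m'=−2..2 at α=4.8191, β=0.4662, γ=3.8859.
cos(β/2)=0.972955, sin(β/2)=0.230995
d^2_{-2,-1}: single k=1 term ⇒ +0.425511;  D = +0.244830+0.348020i
d^2_{-1,-1}: k∈[0..1] ⇒ +0.896130 -0.151534 = +0.744596;  D = -0.559900+0.490851i
d^2_{0,-1}: k∈[0..1] ⇒ -0.521142 +0.029375 = -0.491767;  D = +0.361723+0.333154i
d^2_{1,-1}: k∈[0..1] ⇒ +0.151534 -0.002847 = +0.148687;  D = +0.088508-0.119474i
d^2_{2,-1}: single k=0 term ⇒ -0.023984;  D = -0.020683-0.012143i
Y_2^{m'}(θ=2.1626,φ=0.4795) and Σ D·Y over m':
  (+0.2448+0.3480i)·(+0.1528-0.2178i)  (-0.5599+0.4909i)·(-0.3173+0.1650i)  (+0.3617+0.3332i)·(-0.0209+0.0000i)  (+0.0885-0.1195i)·(+0.3173+0.1650i)  (-0.0207-0.0121i)·(+0.1528+0.2178i)
Y_2^-1(R⁻¹ n̂) = +0.249611-0.284946i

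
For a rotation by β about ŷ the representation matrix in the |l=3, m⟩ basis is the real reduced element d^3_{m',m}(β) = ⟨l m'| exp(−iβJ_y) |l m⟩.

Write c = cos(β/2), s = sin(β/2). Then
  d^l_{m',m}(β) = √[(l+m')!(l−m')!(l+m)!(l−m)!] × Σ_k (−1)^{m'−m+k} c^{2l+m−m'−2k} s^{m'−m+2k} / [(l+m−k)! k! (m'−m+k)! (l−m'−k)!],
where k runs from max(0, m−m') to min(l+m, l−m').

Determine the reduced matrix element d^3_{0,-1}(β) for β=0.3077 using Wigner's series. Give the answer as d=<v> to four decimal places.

d=-0.4644

d^3_{0,-1}(β=0.3077) via Wigner's sum:
c=cos(0.3077/2)=0.988188, s=sin(0.3077/2)=0.153244; N=√[6·6·2·24]=41.569219
k: max(0,(-1)−(0))=0 … min(3+(-1),3−(0))=2
  k=0: (−1)^1·41.5692/(12)·0.9882^5·0.1532^1 = -0.500233
  k=1: (−1)^2·41.5692/(4)·0.9882^3·0.1532^3 = +0.036089
  k=2: (−1)^3·41.5692/(12)·0.9882^1·0.1532^5 = -0.000289
d^3_{0,-1}(0.3077) = -0.500233 +0.036089 -0.000289 = -0.464433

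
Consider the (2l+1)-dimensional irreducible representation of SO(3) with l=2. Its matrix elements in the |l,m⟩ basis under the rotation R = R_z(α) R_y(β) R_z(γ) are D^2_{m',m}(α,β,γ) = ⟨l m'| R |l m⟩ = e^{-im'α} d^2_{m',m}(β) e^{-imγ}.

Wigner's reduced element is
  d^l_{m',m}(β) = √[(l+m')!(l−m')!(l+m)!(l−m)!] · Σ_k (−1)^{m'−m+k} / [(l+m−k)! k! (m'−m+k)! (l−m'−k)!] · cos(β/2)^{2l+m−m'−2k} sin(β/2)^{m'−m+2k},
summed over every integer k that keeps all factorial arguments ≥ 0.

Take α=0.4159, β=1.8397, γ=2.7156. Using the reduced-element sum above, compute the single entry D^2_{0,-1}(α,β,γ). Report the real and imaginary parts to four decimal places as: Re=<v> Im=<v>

Split into d^2_{0,-1}(β=1.8397) × two z-phases.
With c≡cos(β/2)=0.605939 and s≡sin(β/2)=0.795511, N=[2·2·1·6]^{1/2}=4.898979
k∈{0,1} keeps every argument non-negative
  k=0: (−1)^1·4.8990/(2)·0.6059^3·0.7955^1 = -0.433520
  k=1: (−1)^2·4.8990/(2)·0.6059^1·0.7955^3 = +0.747211
d^2_{0,-1}(1.8397) = -0.433520 +0.747211 = +0.313690
D = (+1.000000+0.000000i)·(+0.313690)·(-0.910629+0.413225i) = -0.285655+0.129625i

Re=-0.2857 Im=0.1296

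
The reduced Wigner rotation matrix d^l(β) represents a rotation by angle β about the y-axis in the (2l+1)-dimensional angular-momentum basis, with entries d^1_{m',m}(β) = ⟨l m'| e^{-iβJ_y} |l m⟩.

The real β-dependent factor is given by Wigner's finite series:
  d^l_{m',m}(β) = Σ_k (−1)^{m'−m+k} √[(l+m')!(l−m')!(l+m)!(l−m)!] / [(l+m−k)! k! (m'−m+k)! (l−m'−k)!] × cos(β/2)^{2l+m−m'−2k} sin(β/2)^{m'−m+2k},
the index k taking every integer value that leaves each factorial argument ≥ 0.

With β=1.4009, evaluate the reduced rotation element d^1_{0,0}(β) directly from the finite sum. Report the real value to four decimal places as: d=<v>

d=0.1691

d^1_{0,0}(β=1.4009) via Wigner's sum:
c=cos(1.4009/2)=0.764552, s=sin(1.4009/2)=0.644562; N=√[1·1·1·1]=1.000000
k: max(0,(0)−(0))=0 … min(1+(0),1−(0))=1
  k=0: (−1)^0·1.0000/(1)·0.7646^2·0.6446^0 = +0.584540
  k=1: (−1)^1·1.0000/(1)·0.7646^0·0.6446^2 = -0.415460
d^1_{0,0}(1.4009) = +0.584540 -0.415460 = +0.169080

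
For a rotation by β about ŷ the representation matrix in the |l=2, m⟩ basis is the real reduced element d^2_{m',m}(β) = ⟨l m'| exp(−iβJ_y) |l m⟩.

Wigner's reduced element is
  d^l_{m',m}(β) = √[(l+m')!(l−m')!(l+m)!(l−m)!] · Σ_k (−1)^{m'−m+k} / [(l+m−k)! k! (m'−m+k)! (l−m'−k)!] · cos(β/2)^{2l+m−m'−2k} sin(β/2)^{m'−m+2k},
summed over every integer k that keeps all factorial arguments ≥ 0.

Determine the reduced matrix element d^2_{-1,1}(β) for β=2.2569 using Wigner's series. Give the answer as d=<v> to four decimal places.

d=-0.2181

d^2_{-1,1}(β=2.2569) via Wigner's sum:
c=cos(2.2569/2)=0.428061, s=sin(2.2569/2)=0.903750; N=√[1·6·6·1]=6.000000
k: max(0,(1)−(-1))=2 … min(2+(1),2−(-1))=3
  k=2: (−1)^0·6.0000/(2)·0.4281^2·0.9037^2 = +0.448982
  k=3: (−1)^1·6.0000/(6)·0.4281^0·0.9037^4 = -0.667103
d^2_{-1,1}(2.2569) = +0.448982 -0.667103 = -0.218121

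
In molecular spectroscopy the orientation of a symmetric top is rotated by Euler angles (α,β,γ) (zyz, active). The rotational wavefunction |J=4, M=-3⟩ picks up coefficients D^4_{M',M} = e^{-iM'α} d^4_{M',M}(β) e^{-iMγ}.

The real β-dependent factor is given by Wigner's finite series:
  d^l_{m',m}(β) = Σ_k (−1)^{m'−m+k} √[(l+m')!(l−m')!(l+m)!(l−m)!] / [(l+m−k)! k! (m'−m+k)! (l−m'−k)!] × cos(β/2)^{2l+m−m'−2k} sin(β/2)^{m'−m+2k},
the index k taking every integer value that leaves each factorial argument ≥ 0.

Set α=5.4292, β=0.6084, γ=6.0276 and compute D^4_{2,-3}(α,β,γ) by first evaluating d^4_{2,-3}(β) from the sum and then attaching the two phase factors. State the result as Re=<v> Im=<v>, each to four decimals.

Split into d^4_{2,-3}(β=0.6084) × two z-phases.
Half-angle: c=0.954087, s=0.299530. N=√(720·2·1·5040)=2693.993318
Admissible k: 0..1 (factorial args all ≥0)
  k=0: (−1)^5·2693.9933/(240)·0.9541^3·0.2995^5 = -0.023504
  k=1: (−1)^6·2693.9933/(720)·0.9541^1·0.2995^7 = +0.000772
d^4_{2,-3}(0.6084) = -0.023504 +0.000772 = -0.022732
Attach z-rotation phases: D = e^{-i(2)(5.4292)}·(-0.022732)·e^{-i(-3)(6.0276)} = -0.013385-0.018374i

Re=-0.0134 Im=-0.0184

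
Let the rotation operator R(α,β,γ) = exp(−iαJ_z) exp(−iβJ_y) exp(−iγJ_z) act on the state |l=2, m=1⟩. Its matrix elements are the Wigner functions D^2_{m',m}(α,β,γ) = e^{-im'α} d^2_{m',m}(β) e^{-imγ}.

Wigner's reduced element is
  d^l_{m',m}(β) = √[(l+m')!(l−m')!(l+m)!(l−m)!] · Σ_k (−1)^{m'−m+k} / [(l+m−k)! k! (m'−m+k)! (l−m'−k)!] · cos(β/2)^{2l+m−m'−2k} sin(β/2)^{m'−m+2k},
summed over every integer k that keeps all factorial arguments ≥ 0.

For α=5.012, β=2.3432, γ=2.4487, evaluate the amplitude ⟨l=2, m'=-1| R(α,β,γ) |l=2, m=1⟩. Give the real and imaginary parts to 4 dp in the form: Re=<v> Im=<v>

Split into d^2_{-1,1}(β=2.3432) × two z-phases.
Half-angle: c=0.388678, s=0.921374. N=√(1·6·6·1)=6.000000
k∈{2,3} keeps every argument non-negative
  k=2: (−1)^0·6.0000/(2)·0.3887^2·0.9214^2 = +0.384745
  k=3: (−1)^1·6.0000/(6)·0.3887^0·0.9214^4 = -0.720681
d^2_{-1,1}(2.3432) = +0.384745 -0.720681 = -0.335936
Attach z-rotation phases: D = e^{-i(-1)(5.012)}·(-0.335936)·e^{-i(1)(2.4487)} = +0.281312-0.183621i

Re=0.2813 Im=-0.1836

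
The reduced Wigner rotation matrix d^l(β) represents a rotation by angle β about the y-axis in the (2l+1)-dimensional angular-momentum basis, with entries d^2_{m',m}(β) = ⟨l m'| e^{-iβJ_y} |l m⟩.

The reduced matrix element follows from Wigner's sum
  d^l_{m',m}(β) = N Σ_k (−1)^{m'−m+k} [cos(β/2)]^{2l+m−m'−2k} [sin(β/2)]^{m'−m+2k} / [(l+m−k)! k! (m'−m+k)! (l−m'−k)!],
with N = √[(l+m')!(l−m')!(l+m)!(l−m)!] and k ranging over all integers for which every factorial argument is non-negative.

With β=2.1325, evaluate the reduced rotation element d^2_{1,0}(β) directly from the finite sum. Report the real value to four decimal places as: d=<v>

d=0.5521

d^2_{1,0}(β=2.1325) via Wigner's sum:
With c≡cos(β/2)=0.483410 and s≡sin(β/2)=0.875394, N=[6·1·2·2]^{1/2}=4.898979
k∈{0,1} keeps every argument non-negative
  k=0: (−1)^1·4.8990/(2)·0.4834^3·0.8754^1 = -0.242229
  k=1: (−1)^2·4.8990/(2)·0.4834^1·0.8754^3 = +0.794332
d^2_{1,0}(2.1325) = -0.242229 +0.794332 = +0.552103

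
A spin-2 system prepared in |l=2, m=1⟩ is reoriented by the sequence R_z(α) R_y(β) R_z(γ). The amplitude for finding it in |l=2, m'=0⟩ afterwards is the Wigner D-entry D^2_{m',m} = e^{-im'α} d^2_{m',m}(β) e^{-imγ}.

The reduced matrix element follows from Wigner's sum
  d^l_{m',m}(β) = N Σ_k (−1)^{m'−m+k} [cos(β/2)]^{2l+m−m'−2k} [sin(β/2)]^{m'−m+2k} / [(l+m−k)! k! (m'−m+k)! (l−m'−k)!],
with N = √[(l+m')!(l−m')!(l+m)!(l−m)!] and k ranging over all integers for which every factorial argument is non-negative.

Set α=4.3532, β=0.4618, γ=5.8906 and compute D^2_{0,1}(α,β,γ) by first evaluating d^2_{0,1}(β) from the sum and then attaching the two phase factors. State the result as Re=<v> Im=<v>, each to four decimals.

First d^2_{0,1}(β=0.4618), then the phase factors e^{-i(0)α} and e^{-i(1)γ}:
Half-angle: c=0.973461, s=0.228854. N=√(2·2·6·1)=4.898979
k: max(0,(1)−(0))=1 … min(2+(1),2−(0))=2
  k=1: (−1)^0·4.8990/(2)·0.9735^3·0.2289^1 = +0.517117
  k=2: (−1)^1·4.8990/(2)·0.9735^1·0.2289^3 = -0.028580
d^2_{0,1}(0.4618) = +0.517117 -0.028580 = +0.488537
D = (+1.000000+0.000000i)·(+0.488537)·(+0.923923+0.382578i) = +0.451371+0.186904i

Re=0.4514 Im=0.1869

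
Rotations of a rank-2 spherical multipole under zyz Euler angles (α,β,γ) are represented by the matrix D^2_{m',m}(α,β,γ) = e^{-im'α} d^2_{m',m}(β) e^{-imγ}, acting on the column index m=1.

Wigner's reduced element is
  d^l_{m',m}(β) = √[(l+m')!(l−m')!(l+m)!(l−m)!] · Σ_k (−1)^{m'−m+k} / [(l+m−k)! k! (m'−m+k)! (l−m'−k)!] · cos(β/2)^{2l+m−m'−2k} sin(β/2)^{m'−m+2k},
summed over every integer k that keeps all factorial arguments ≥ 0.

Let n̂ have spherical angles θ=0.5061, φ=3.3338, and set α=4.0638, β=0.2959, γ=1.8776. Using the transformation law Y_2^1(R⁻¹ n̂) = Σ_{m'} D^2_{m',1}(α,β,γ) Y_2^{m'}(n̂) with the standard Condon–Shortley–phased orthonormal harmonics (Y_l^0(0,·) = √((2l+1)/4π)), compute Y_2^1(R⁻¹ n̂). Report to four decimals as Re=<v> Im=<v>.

Re=0.2442 Im=-0.0083

Need the full column D^2_{m',1} for m'=−2..2 at α=4.0638, β=0.2959, γ=1.8776.
cos(β/2)=0.989075, sin(β/2)=0.147411
d^2_{-2,1}: single k=3 term ⇒ +0.006336;  D = +0.006333-0.000210i
d^2_{-1,1}: k∈[2..3] ⇒ +0.063773 -0.000472 = +0.063301;  D = -0.036543+0.051688i
d^2_{0,1}: k∈[1..2] ⇒ +0.349376 -0.007761 = +0.341616;  D = -0.103172-0.325663i
d^2_{1,1}: k∈[0..1] ⇒ +0.957012 -0.063773 = +0.893239;  D = +0.841572+0.299387i
d^2_{2,1}: single k=0 term ⇒ -0.285264;  D = +0.238547-0.156432i
Y_2^{m'}(θ=0.5061,φ=3.3338) and Σ D·Y over m':
  (+0.0063-0.0002i)·(+0.0842-0.0340i)  (-0.0365+0.0517i)·(-0.3215+0.0626i)  (-0.1032-0.3257i)·(+0.4084+0.0000i)  (+0.8416+0.2994i)·(+0.3215+0.0626i)  (+0.2385-0.1564i)·(+0.0842+0.0340i)
Y_2^1(R⁻¹ n̂) = +0.244157-0.008272i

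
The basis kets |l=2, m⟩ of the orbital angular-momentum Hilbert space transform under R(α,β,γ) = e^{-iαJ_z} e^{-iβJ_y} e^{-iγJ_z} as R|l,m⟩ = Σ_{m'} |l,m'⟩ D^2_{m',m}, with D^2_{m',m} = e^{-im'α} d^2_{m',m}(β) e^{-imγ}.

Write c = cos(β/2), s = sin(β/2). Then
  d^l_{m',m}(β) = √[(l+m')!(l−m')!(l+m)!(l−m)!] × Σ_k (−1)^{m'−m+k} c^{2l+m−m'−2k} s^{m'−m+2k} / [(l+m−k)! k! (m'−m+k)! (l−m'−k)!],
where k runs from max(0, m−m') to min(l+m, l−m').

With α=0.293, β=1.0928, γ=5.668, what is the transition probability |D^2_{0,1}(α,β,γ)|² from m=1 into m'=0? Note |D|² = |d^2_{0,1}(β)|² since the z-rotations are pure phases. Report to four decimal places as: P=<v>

P=0.2502

First d^2_{0,1}(β=1.0928), then the phase factors e^{-i(0)α} and e^{-i(1)γ}:
Half-angle: c=0.854401, s=0.519615. N=√(2·2·6·1)=4.898979
Admissible k: 1..2 (factorial args all ≥0)
  k=1: (−1)^0·4.8990/(2)·0.8544^3·0.5196^1 = +0.793856
  k=2: (−1)^1·4.8990/(2)·0.8544^1·0.5196^3 = -0.293617
d^2_{0,1}(1.0928) = +0.793856 -0.293617 = +0.500239
|D^2_{0,1}|² = |d^2_{0,1}(β)|² = (+0.500239)² = 0.250239 (the z-rotation phases have unit modulus)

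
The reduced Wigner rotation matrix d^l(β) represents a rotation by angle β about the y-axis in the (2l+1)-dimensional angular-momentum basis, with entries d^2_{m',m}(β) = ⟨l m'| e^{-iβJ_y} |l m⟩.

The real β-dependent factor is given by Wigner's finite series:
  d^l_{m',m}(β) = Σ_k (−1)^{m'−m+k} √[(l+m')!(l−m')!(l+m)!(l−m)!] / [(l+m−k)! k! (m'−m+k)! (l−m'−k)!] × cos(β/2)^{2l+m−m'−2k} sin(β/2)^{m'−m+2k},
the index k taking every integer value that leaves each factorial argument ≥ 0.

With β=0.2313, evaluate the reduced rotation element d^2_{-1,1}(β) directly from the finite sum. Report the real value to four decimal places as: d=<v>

d^2_{-1,1}(β=0.2313) via Wigner's sum:
c=cos(0.2313/2)=0.993320, s=sin(0.2313/2)=0.115392; N=√[1·6·6·1]=6.000000
The bounds max(0,m−m')=2 and min(l+m,l−m')=3 give 2 terms
  k=2: (−1)^0·6.0000/(2)·0.9933^2·0.1154^2 = +0.039414
  k=3: (−1)^1·6.0000/(6)·0.9933^0·0.1154^4 = -0.000177
d^2_{-1,1}(0.2313) = +0.039414 -0.000177 = +0.039237

d=0.0392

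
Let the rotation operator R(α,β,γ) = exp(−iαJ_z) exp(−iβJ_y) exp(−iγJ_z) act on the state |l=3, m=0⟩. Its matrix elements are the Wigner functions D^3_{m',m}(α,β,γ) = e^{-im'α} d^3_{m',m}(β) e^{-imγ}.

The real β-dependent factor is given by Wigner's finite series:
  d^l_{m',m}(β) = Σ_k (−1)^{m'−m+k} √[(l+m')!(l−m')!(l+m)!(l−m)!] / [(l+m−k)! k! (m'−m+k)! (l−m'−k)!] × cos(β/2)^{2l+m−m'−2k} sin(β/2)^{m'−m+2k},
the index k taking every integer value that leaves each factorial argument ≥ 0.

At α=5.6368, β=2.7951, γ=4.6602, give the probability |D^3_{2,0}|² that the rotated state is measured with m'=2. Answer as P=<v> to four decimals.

P=0.0221

D^3_{2,0}(5.6368,2.7951,4.6602) = e^{-i·2·5.6368}·d^3_{2,0}(2.7951)·e^{-i·0·4.6602}. Compute d first:
Half-angle: c=0.172381, s=0.985030. N=√(120·1·6·6)=65.726707
The bounds max(0,m−m')=0 and min(l+m,l−m')=1 give 2 terms
  k=0: (−1)^2·65.7267/(12)·0.1724^4·0.9850^2 = +0.004693
  k=1: (−1)^3·65.7267/(12)·0.1724^2·0.9850^4 = -0.153228
d^3_{2,0}(2.7951) = +0.004693 -0.153228 = -0.148535
|D^3_{2,0}|² = |d^3_{2,0}(β)|² = (-0.148535)² = 0.022063 (the z-rotation phases have unit modulus)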